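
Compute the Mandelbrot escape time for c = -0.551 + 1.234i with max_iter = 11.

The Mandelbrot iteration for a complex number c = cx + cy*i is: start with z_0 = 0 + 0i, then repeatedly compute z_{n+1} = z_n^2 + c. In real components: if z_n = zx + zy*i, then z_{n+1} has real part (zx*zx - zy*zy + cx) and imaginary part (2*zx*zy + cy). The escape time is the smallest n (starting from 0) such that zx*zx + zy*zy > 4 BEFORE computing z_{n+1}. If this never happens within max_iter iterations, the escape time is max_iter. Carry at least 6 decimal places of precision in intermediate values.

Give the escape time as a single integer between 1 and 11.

z_0 = 0 + 0i, c = -0.5510 + 1.2340i
Iter 1: z = -0.5510 + 1.2340i, |z|^2 = 1.8264
Iter 2: z = -1.7702 + -0.1259i, |z|^2 = 3.1493
Iter 3: z = 2.5666 + 1.6796i, |z|^2 = 9.4086
Escaped at iteration 3

Answer: 3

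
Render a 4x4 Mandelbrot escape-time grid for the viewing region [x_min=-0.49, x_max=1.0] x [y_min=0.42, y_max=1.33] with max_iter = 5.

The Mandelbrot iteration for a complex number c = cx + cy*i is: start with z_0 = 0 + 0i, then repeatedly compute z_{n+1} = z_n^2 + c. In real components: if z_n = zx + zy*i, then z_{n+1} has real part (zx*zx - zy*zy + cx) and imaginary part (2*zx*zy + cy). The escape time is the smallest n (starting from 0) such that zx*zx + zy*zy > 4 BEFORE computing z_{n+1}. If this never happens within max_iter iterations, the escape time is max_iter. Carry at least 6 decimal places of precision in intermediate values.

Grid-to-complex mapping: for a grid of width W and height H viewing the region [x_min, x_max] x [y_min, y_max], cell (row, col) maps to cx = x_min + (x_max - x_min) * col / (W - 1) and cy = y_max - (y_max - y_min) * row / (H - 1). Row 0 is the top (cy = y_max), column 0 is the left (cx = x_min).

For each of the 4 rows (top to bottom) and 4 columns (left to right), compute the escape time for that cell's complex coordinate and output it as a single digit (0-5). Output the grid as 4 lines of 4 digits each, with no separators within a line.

Answer: 2222
4522
5532
5552

Derivation:
(row=0, col=0): c = -0.4900 + 1.3300i → escape time 2
(row=0, col=1): c = 0.0067 + 1.3300i → escape time 2
(row=0, col=2): c = 0.5033 + 1.3300i → escape time 2
(row=0, col=3): c = 1.0000 + 1.3300i → escape time 2
(row=1, col=0): c = -0.4900 + 1.0267i → escape time 4
(row=1, col=1): c = 0.0067 + 1.0267i → escape time 5
(row=1, col=2): c = 0.5033 + 1.0267i → escape time 2
(row=1, col=3): c = 1.0000 + 1.0267i → escape time 2
(row=2, col=0): c = -0.4900 + 0.7233i → escape time 5
(row=2, col=1): c = 0.0067 + 0.7233i → escape time 5
(row=2, col=2): c = 0.5033 + 0.7233i → escape time 3
(row=2, col=3): c = 1.0000 + 0.7233i → escape time 2
(row=3, col=0): c = -0.4900 + 0.4200i → escape time 5
(row=3, col=1): c = 0.0067 + 0.4200i → escape time 5
(row=3, col=2): c = 0.5033 + 0.4200i → escape time 5
(row=3, col=3): c = 1.0000 + 0.4200i → escape time 2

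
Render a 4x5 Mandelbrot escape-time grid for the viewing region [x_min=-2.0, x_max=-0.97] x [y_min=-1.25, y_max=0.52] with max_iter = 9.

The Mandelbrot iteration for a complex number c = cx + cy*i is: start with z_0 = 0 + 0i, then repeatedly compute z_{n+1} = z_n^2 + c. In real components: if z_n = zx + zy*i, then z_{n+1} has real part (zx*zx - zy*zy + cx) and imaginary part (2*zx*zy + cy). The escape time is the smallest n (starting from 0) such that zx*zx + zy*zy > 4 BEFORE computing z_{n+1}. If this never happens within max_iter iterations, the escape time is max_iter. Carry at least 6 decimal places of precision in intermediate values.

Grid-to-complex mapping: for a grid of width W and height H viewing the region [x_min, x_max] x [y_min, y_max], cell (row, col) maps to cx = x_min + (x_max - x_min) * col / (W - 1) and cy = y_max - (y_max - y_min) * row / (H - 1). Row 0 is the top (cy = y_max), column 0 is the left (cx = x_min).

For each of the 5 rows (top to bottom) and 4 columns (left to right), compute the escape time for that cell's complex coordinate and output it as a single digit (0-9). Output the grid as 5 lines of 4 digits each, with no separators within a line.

Answer: 1335
1699
1468
1333
1123

Derivation:
(row=0, col=0): c = -2.0000 + 0.5200i → escape time 1
(row=0, col=1): c = -1.6567 + 0.5200i → escape time 3
(row=0, col=2): c = -1.3133 + 0.5200i → escape time 3
(row=0, col=3): c = -0.9700 + 0.5200i → escape time 5
(row=1, col=0): c = -2.0000 + 0.0775i → escape time 1
(row=1, col=1): c = -1.6567 + 0.0775i → escape time 6
(row=1, col=2): c = -1.3133 + 0.0775i → escape time 9
(row=1, col=3): c = -0.9700 + 0.0775i → escape time 9
(row=2, col=0): c = -2.0000 + -0.3650i → escape time 1
(row=2, col=1): c = -1.6567 + -0.3650i → escape time 4
(row=2, col=2): c = -1.3133 + -0.3650i → escape time 6
(row=2, col=3): c = -0.9700 + -0.3650i → escape time 8
(row=3, col=0): c = -2.0000 + -0.8075i → escape time 1
(row=3, col=1): c = -1.6567 + -0.8075i → escape time 3
(row=3, col=2): c = -1.3133 + -0.8075i → escape time 3
(row=3, col=3): c = -0.9700 + -0.8075i → escape time 3
(row=4, col=0): c = -2.0000 + -1.2500i → escape time 1
(row=4, col=1): c = -1.6567 + -1.2500i → escape time 1
(row=4, col=2): c = -1.3133 + -1.2500i → escape time 2
(row=4, col=3): c = -0.9700 + -1.2500i → escape time 3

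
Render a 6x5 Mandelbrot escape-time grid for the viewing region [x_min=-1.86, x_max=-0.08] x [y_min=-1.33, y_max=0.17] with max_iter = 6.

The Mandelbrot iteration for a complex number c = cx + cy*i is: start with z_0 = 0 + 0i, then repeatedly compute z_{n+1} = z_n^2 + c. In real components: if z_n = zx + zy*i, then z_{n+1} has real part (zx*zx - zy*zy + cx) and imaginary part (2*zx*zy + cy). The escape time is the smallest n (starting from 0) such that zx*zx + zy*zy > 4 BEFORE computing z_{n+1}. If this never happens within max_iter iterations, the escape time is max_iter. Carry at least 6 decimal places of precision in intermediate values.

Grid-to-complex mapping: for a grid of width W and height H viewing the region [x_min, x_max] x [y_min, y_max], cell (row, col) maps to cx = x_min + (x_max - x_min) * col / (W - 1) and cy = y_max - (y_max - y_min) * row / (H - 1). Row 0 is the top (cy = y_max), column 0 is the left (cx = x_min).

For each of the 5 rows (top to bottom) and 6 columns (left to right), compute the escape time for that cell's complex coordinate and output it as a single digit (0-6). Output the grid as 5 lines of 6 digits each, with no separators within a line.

(row=0, col=0): c = -1.8600 + 0.1700i → escape time 4
(row=0, col=1): c = -1.5040 + 0.1700i → escape time 5
(row=0, col=2): c = -1.1480 + 0.1700i → escape time 6
(row=0, col=3): c = -0.7920 + 0.1700i → escape time 6
(row=0, col=4): c = -0.4360 + 0.1700i → escape time 6
(row=0, col=5): c = -0.0800 + 0.1700i → escape time 6
(row=1, col=0): c = -1.8600 + -0.2050i → escape time 4
(row=1, col=1): c = -1.5040 + -0.2050i → escape time 5
(row=1, col=2): c = -1.1480 + -0.2050i → escape time 6
(row=1, col=3): c = -0.7920 + -0.2050i → escape time 6
(row=1, col=4): c = -0.4360 + -0.2050i → escape time 6
(row=1, col=5): c = -0.0800 + -0.2050i → escape time 6
(row=2, col=0): c = -1.8600 + -0.5800i → escape time 2
(row=2, col=1): c = -1.5040 + -0.5800i → escape time 3
(row=2, col=2): c = -1.1480 + -0.5800i → escape time 4
(row=2, col=3): c = -0.7920 + -0.5800i → escape time 5
(row=2, col=4): c = -0.4360 + -0.5800i → escape time 6
(row=2, col=5): c = -0.0800 + -0.5800i → escape time 6
(row=3, col=0): c = -1.8600 + -0.9550i → escape time 1
(row=3, col=1): c = -1.5040 + -0.9550i → escape time 3
(row=3, col=2): c = -1.1480 + -0.9550i → escape time 3
(row=3, col=3): c = -0.7920 + -0.9550i → escape time 3
(row=3, col=4): c = -0.4360 + -0.9550i → escape time 4
(row=3, col=5): c = -0.0800 + -0.9550i → escape time 6
(row=4, col=0): c = -1.8600 + -1.3300i → escape time 1
(row=4, col=1): c = -1.5040 + -1.3300i → escape time 1
(row=4, col=2): c = -1.1480 + -1.3300i → escape time 2
(row=4, col=3): c = -0.7920 + -1.3300i → escape time 2
(row=4, col=4): c = -0.4360 + -1.3300i → escape time 2
(row=4, col=5): c = -0.0800 + -1.3300i → escape time 2

Answer: 456666
456666
234566
133346
112222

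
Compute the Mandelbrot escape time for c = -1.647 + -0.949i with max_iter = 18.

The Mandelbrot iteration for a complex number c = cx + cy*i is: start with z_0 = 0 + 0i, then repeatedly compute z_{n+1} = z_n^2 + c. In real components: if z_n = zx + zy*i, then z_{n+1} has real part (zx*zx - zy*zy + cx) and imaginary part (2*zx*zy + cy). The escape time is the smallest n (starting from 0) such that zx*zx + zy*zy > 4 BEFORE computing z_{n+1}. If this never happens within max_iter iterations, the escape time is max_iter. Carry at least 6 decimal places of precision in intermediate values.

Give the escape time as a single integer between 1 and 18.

Answer: 2

Derivation:
z_0 = 0 + 0i, c = -1.6470 + -0.9490i
Iter 1: z = -1.6470 + -0.9490i, |z|^2 = 3.6132
Iter 2: z = 0.1650 + 2.1770i, |z|^2 = 4.7666
Escaped at iteration 2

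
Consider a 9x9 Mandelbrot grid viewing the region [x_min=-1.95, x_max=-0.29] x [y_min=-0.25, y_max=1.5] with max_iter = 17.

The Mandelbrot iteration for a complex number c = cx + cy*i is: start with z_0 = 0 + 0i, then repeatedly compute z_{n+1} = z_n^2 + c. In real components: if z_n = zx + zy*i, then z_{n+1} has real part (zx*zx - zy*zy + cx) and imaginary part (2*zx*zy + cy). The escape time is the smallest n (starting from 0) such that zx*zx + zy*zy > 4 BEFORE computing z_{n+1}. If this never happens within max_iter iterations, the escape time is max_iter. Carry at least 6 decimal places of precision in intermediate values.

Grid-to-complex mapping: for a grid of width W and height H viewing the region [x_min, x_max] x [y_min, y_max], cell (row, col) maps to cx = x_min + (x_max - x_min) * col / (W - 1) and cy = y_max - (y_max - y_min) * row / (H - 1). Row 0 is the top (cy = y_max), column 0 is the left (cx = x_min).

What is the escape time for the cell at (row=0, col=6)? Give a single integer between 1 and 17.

z_0 = 0 + 0i, c = -0.7050 + 1.5000i
Iter 1: z = -0.7050 + 1.5000i, |z|^2 = 2.7470
Iter 2: z = -2.4580 + -0.6150i, |z|^2 = 6.4199
Escaped at iteration 2

Answer: 2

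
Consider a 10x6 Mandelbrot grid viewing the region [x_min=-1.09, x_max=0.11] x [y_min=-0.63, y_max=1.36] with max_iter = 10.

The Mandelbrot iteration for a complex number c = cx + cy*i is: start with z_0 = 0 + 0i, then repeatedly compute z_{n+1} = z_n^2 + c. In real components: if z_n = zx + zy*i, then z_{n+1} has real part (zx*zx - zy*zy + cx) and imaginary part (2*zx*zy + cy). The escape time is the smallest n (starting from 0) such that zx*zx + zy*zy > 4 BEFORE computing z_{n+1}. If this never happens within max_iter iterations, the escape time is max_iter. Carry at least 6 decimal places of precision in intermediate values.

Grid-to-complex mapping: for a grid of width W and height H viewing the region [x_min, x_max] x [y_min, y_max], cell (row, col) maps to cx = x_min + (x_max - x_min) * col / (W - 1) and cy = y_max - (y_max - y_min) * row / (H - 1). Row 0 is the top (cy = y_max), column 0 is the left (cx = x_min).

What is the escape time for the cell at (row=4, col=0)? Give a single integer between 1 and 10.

Answer: 10

Derivation:
z_0 = 0 + 0i, c = -1.0900 + -0.2320i
Iter 1: z = -1.0900 + -0.2320i, |z|^2 = 1.2419
Iter 2: z = 0.0443 + 0.2738i, |z|^2 = 0.0769
Iter 3: z = -1.1630 + -0.2078i, |z|^2 = 1.3957
Iter 4: z = 0.2194 + 0.2512i, |z|^2 = 0.1112
Iter 5: z = -1.1050 + -0.1218i, |z|^2 = 1.2358
Iter 6: z = 0.1162 + 0.0371i, |z|^2 = 0.0149
Iter 7: z = -1.0779 + -0.2234i, |z|^2 = 1.2117
Iter 8: z = 0.0219 + 0.2495i, |z|^2 = 0.0628
Iter 9: z = -1.1518 + -0.2211i, |z|^2 = 1.3755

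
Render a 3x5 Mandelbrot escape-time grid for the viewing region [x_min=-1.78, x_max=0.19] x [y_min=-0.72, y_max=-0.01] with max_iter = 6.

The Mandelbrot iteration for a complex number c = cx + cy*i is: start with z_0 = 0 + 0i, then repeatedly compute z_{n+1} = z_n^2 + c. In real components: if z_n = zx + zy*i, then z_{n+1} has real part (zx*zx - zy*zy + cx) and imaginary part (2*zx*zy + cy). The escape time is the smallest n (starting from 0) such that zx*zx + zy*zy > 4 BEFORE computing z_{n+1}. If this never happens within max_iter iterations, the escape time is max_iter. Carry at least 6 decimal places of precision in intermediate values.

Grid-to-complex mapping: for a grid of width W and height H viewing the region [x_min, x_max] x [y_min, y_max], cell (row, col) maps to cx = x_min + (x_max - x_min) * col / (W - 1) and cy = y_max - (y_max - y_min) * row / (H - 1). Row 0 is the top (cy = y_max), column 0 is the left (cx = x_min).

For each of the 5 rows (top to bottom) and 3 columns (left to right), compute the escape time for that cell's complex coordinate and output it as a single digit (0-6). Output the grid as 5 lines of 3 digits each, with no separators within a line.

(row=0, col=0): c = -1.7800 + -0.0100i → escape time 6
(row=0, col=1): c = -0.7950 + -0.0100i → escape time 6
(row=0, col=2): c = 0.1900 + -0.0100i → escape time 6
(row=1, col=0): c = -1.7800 + -0.1875i → escape time 4
(row=1, col=1): c = -0.7950 + -0.1875i → escape time 6
(row=1, col=2): c = 0.1900 + -0.1875i → escape time 6
(row=2, col=0): c = -1.7800 + -0.3650i → escape time 3
(row=2, col=1): c = -0.7950 + -0.3650i → escape time 6
(row=2, col=2): c = 0.1900 + -0.3650i → escape time 6
(row=3, col=0): c = -1.7800 + -0.5425i → escape time 3
(row=3, col=1): c = -0.7950 + -0.5425i → escape time 6
(row=3, col=2): c = 0.1900 + -0.5425i → escape time 6
(row=4, col=0): c = -1.7800 + -0.7200i → escape time 2
(row=4, col=1): c = -0.7950 + -0.7200i → escape time 4
(row=4, col=2): c = 0.1900 + -0.7200i → escape time 6

Answer: 666
466
366
366
246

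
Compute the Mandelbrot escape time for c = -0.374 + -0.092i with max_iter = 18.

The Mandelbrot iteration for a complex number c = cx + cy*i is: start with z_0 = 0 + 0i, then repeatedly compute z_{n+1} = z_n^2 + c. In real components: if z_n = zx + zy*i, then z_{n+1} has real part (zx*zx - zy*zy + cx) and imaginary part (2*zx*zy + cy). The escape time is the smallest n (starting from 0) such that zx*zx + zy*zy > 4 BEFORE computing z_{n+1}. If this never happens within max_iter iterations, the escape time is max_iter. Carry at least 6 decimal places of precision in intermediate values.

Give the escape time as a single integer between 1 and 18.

Answer: 18

Derivation:
z_0 = 0 + 0i, c = -0.3740 + -0.0920i
Iter 1: z = -0.3740 + -0.0920i, |z|^2 = 0.1483
Iter 2: z = -0.2426 + -0.0232i, |z|^2 = 0.0594
Iter 3: z = -0.3157 + -0.0808i, |z|^2 = 0.1062
Iter 4: z = -0.2809 + -0.0410i, |z|^2 = 0.0806
Iter 5: z = -0.2968 + -0.0690i, |z|^2 = 0.0928
Iter 6: z = -0.2907 + -0.0511i, |z|^2 = 0.0871
Iter 7: z = -0.2921 + -0.0623i, |z|^2 = 0.0892
Iter 8: z = -0.2925 + -0.0556i, |z|^2 = 0.0887
Iter 9: z = -0.2915 + -0.0595i, |z|^2 = 0.0885
Iter 10: z = -0.2926 + -0.0573i, |z|^2 = 0.0889
Iter 11: z = -0.2917 + -0.0585i, |z|^2 = 0.0885
Iter 12: z = -0.2923 + -0.0579i, |z|^2 = 0.0888
Iter 13: z = -0.2919 + -0.0581i, |z|^2 = 0.0886
Iter 14: z = -0.2922 + -0.0581i, |z|^2 = 0.0887
Iter 15: z = -0.2920 + -0.0581i, |z|^2 = 0.0886
Iter 16: z = -0.2921 + -0.0581i, |z|^2 = 0.0887
Iter 17: z = -0.2920 + -0.0581i, |z|^2 = 0.0887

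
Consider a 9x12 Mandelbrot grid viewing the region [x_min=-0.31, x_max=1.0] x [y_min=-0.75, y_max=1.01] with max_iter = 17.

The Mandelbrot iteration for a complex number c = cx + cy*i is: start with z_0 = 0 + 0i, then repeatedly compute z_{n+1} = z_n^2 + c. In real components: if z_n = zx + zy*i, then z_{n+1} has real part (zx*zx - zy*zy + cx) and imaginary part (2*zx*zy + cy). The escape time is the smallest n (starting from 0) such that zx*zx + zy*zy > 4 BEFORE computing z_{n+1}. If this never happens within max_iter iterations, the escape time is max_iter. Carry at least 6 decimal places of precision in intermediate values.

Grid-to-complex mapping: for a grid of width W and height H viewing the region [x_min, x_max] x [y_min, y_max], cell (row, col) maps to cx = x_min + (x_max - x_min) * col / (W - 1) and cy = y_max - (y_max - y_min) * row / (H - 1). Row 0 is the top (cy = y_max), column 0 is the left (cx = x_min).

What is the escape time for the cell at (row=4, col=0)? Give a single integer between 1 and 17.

Answer: 17

Derivation:
z_0 = 0 + 0i, c = -0.3100 + 0.3700i
Iter 1: z = -0.3100 + 0.3700i, |z|^2 = 0.2330
Iter 2: z = -0.3508 + 0.1406i, |z|^2 = 0.1428
Iter 3: z = -0.2067 + 0.2714i, |z|^2 = 0.1164
Iter 4: z = -0.3409 + 0.2578i, |z|^2 = 0.1827
Iter 5: z = -0.2603 + 0.1942i, |z|^2 = 0.1055
Iter 6: z = -0.2800 + 0.2689i, |z|^2 = 0.1507
Iter 7: z = -0.3039 + 0.2194i, |z|^2 = 0.1405
Iter 8: z = -0.2658 + 0.2366i, |z|^2 = 0.1266
Iter 9: z = -0.2954 + 0.2442i, |z|^2 = 0.1469
Iter 10: z = -0.2824 + 0.2257i, |z|^2 = 0.1307
Iter 11: z = -0.2812 + 0.2425i, |z|^2 = 0.1379
Iter 12: z = -0.2897 + 0.2336i, |z|^2 = 0.1385
Iter 13: z = -0.2806 + 0.2346i, |z|^2 = 0.1338
Iter 14: z = -0.2863 + 0.2383i, |z|^2 = 0.1388
Iter 15: z = -0.2848 + 0.2335i, |z|^2 = 0.1357
Iter 16: z = -0.2834 + 0.2370i, |z|^2 = 0.1365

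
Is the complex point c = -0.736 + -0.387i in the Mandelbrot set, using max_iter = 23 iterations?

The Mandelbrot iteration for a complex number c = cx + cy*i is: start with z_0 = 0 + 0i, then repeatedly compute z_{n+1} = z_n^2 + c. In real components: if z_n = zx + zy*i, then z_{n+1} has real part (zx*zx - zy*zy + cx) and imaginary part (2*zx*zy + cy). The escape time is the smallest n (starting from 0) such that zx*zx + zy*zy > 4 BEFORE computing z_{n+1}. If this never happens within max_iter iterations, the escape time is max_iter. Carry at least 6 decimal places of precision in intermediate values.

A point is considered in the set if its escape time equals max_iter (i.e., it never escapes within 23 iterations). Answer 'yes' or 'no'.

z_0 = 0 + 0i, c = -0.7360 + -0.3870i
Iter 1: z = -0.7360 + -0.3870i, |z|^2 = 0.6915
Iter 2: z = -0.3441 + 0.1827i, |z|^2 = 0.1518
Iter 3: z = -0.6510 + -0.5127i, |z|^2 = 0.6866
Iter 4: z = -0.5751 + 0.2805i, |z|^2 = 0.4094
Iter 5: z = -0.4840 + -0.7096i, |z|^2 = 0.7378
Iter 6: z = -1.0054 + 0.2999i, |z|^2 = 1.1007
Iter 7: z = 0.1848 + -0.9900i, |z|^2 = 1.0142
Iter 8: z = -1.6819 + -0.7530i, |z|^2 = 3.3957
Iter 9: z = 1.5258 + 2.1458i, |z|^2 = 6.9326
Escaped at iteration 9

Answer: no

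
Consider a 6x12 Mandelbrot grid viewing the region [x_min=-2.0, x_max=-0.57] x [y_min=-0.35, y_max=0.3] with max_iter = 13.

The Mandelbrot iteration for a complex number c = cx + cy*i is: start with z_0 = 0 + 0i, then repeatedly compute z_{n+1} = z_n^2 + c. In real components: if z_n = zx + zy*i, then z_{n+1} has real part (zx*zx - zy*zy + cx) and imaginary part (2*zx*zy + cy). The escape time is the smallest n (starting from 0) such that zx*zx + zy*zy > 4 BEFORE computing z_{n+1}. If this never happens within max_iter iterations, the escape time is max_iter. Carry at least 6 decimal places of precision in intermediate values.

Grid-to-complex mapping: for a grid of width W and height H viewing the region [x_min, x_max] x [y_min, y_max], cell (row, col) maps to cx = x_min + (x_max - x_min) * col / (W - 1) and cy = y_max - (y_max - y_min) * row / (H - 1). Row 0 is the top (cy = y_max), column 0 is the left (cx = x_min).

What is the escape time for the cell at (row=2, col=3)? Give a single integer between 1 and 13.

Answer: 13

Derivation:
z_0 = 0 + 0i, c = -1.1420 + 0.1818i
Iter 1: z = -1.1420 + 0.1818i, |z|^2 = 1.3372
Iter 2: z = 0.1291 + -0.2335i, |z|^2 = 0.0712
Iter 3: z = -1.1798 + 0.1215i, |z|^2 = 1.4068
Iter 4: z = 0.2352 + -0.1050i, |z|^2 = 0.0664
Iter 5: z = -1.0977 + 0.1324i, |z|^2 = 1.2224
Iter 6: z = 0.0454 + -0.1089i, |z|^2 = 0.0139
Iter 7: z = -1.1518 + 0.1719i, |z|^2 = 1.3562
Iter 8: z = 0.1551 + -0.2143i, |z|^2 = 0.0700
Iter 9: z = -1.1638 + 0.1154i, |z|^2 = 1.3679
Iter 10: z = 0.1992 + -0.0867i, |z|^2 = 0.0472
Iter 11: z = -1.1098 + 0.1473i, |z|^2 = 1.2534
Iter 12: z = 0.0680 + -0.1451i, |z|^2 = 0.0257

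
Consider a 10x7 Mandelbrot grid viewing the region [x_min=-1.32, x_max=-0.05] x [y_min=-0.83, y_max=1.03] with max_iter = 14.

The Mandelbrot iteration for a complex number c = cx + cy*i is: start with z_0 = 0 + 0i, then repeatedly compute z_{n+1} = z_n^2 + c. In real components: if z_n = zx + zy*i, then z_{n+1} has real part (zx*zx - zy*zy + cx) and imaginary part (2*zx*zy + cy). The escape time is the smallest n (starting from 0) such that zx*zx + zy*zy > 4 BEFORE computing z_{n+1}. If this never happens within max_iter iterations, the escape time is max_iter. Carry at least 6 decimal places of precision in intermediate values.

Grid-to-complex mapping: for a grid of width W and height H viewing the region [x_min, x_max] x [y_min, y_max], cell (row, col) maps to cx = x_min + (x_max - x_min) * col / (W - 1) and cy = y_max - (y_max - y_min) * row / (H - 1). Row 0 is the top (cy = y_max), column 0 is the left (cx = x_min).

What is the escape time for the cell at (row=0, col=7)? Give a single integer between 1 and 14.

z_0 = 0 + 0i, c = -0.3322 + 1.0300i
Iter 1: z = -0.3322 + 1.0300i, |z|^2 = 1.1713
Iter 2: z = -1.2828 + 0.3456i, |z|^2 = 1.7649
Iter 3: z = 1.1938 + 0.1433i, |z|^2 = 1.4456
Iter 4: z = 1.0723 + 1.3721i, |z|^2 = 3.0327
Iter 5: z = -1.0651 + 3.9728i, |z|^2 = 16.9176
Escaped at iteration 5

Answer: 5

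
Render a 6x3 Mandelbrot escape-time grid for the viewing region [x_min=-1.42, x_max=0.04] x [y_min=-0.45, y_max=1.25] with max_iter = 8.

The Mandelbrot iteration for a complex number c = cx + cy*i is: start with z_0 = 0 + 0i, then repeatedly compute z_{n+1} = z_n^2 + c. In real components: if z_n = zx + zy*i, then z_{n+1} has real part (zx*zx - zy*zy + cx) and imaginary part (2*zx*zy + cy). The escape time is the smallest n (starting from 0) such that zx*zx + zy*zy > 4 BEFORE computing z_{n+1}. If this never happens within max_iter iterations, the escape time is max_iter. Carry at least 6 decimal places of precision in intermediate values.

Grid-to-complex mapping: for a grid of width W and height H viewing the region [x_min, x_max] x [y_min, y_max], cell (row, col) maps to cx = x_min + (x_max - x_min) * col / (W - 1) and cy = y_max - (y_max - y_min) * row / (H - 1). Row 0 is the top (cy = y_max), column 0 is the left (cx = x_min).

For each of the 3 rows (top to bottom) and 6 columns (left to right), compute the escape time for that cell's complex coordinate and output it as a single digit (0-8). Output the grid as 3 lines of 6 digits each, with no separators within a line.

Answer: 223332
477888
466888

Derivation:
(row=0, col=0): c = -1.4200 + 1.2500i → escape time 2
(row=0, col=1): c = -1.1280 + 1.2500i → escape time 2
(row=0, col=2): c = -0.8360 + 1.2500i → escape time 3
(row=0, col=3): c = -0.5440 + 1.2500i → escape time 3
(row=0, col=4): c = -0.2520 + 1.2500i → escape time 3
(row=0, col=5): c = 0.0400 + 1.2500i → escape time 2
(row=1, col=0): c = -1.4200 + 0.4000i → escape time 4
(row=1, col=1): c = -1.1280 + 0.4000i → escape time 7
(row=1, col=2): c = -0.8360 + 0.4000i → escape time 7
(row=1, col=3): c = -0.5440 + 0.4000i → escape time 8
(row=1, col=4): c = -0.2520 + 0.4000i → escape time 8
(row=1, col=5): c = 0.0400 + 0.4000i → escape time 8
(row=2, col=0): c = -1.4200 + -0.4500i → escape time 4
(row=2, col=1): c = -1.1280 + -0.4500i → escape time 6
(row=2, col=2): c = -0.8360 + -0.4500i → escape time 6
(row=2, col=3): c = -0.5440 + -0.4500i → escape time 8
(row=2, col=4): c = -0.2520 + -0.4500i → escape time 8
(row=2, col=5): c = 0.0400 + -0.4500i → escape time 8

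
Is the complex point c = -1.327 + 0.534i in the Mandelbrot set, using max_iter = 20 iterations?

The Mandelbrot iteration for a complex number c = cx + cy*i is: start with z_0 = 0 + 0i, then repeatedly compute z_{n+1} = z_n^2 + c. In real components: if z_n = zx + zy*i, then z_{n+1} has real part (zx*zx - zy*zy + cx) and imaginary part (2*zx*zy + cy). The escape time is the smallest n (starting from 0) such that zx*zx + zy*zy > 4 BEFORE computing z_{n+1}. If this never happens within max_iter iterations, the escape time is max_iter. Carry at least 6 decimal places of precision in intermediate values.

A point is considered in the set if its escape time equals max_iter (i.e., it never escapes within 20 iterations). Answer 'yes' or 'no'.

Answer: no

Derivation:
z_0 = 0 + 0i, c = -1.3270 + 0.5340i
Iter 1: z = -1.3270 + 0.5340i, |z|^2 = 2.0461
Iter 2: z = 0.1488 + -0.8832i, |z|^2 = 0.8022
Iter 3: z = -2.0850 + 0.2712i, |z|^2 = 4.4207
Escaped at iteration 3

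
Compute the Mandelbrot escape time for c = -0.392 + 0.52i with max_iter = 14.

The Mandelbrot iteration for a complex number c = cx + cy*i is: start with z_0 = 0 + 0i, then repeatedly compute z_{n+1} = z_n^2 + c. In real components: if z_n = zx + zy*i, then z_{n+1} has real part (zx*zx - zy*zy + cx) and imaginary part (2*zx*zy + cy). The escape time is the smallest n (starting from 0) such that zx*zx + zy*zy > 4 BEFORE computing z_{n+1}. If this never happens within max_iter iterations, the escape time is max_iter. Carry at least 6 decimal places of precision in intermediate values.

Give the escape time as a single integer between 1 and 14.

z_0 = 0 + 0i, c = -0.3920 + 0.5200i
Iter 1: z = -0.3920 + 0.5200i, |z|^2 = 0.4241
Iter 2: z = -0.5087 + 0.1123i, |z|^2 = 0.2714
Iter 3: z = -0.1458 + 0.4057i, |z|^2 = 0.1859
Iter 4: z = -0.5353 + 0.4017i, |z|^2 = 0.4480
Iter 5: z = -0.2668 + 0.0899i, |z|^2 = 0.0792
Iter 6: z = -0.3289 + 0.4720i, |z|^2 = 0.3310
Iter 7: z = -0.5066 + 0.2095i, |z|^2 = 0.3005
Iter 8: z = -0.1792 + 0.3078i, |z|^2 = 0.1268
Iter 9: z = -0.4546 + 0.4097i, |z|^2 = 0.3745
Iter 10: z = -0.3532 + 0.1475i, |z|^2 = 0.1465
Iter 11: z = -0.2890 + 0.4158i, |z|^2 = 0.2564
Iter 12: z = -0.4814 + 0.2797i, |z|^2 = 0.3099
Iter 13: z = -0.2385 + 0.2508i, |z|^2 = 0.1198

Answer: 14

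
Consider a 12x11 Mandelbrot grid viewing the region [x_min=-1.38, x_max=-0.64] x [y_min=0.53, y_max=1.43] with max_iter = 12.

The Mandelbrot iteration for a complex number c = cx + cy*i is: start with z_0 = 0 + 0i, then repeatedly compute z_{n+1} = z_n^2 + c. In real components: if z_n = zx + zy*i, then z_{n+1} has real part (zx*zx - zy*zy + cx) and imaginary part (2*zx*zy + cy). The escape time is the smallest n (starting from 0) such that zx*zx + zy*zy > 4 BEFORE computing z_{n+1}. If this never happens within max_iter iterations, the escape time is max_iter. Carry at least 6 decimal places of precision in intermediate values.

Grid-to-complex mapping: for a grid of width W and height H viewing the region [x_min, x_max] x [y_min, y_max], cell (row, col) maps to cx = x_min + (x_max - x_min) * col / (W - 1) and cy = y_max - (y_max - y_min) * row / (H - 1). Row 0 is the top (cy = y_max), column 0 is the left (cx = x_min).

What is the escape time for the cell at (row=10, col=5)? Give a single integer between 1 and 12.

z_0 = 0 + 0i, c = -1.0436 + 0.5300i
Iter 1: z = -1.0436 + 0.5300i, |z|^2 = 1.3701
Iter 2: z = -0.2354 + -0.5763i, |z|^2 = 0.3875
Iter 3: z = -1.3203 + 0.8013i, |z|^2 = 2.3852
Iter 4: z = 0.0576 + -1.5858i, |z|^2 = 2.5181
Iter 5: z = -3.5551 + 0.3474i, |z|^2 = 12.7595
Escaped at iteration 5

Answer: 5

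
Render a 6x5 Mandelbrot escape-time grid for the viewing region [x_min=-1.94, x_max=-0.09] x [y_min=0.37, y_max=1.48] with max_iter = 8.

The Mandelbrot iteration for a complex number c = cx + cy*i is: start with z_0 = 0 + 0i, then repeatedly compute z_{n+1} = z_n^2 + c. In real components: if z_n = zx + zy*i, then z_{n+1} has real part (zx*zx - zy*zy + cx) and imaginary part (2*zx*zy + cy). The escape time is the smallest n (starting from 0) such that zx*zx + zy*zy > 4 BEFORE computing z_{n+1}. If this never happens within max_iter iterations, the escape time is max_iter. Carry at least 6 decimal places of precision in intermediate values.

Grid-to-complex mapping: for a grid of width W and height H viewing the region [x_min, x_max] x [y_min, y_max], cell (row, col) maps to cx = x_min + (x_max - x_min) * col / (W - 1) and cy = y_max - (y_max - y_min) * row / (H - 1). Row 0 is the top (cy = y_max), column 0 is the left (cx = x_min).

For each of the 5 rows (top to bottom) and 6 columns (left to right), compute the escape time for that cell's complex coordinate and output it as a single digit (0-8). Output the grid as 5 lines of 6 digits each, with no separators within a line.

(row=0, col=0): c = -1.9400 + 1.4800i → escape time 1
(row=0, col=1): c = -1.5700 + 1.4800i → escape time 1
(row=0, col=2): c = -1.2000 + 1.4800i → escape time 2
(row=0, col=3): c = -0.8300 + 1.4800i → escape time 2
(row=0, col=4): c = -0.4600 + 1.4800i → escape time 2
(row=0, col=5): c = -0.0900 + 1.4800i → escape time 2
(row=1, col=0): c = -1.9400 + 1.2025i → escape time 1
(row=1, col=1): c = -1.5700 + 1.2025i → escape time 2
(row=1, col=2): c = -1.2000 + 1.2025i → escape time 2
(row=1, col=3): c = -0.8300 + 1.2025i → escape time 3
(row=1, col=4): c = -0.4600 + 1.2025i → escape time 3
(row=1, col=5): c = -0.0900 + 1.2025i → escape time 3
(row=2, col=0): c = -1.9400 + 0.9250i → escape time 1
(row=2, col=1): c = -1.5700 + 0.9250i → escape time 3
(row=2, col=2): c = -1.2000 + 0.9250i → escape time 3
(row=2, col=3): c = -0.8300 + 0.9250i → escape time 3
(row=2, col=4): c = -0.4600 + 0.9250i → escape time 4
(row=2, col=5): c = -0.0900 + 0.9250i → escape time 8
(row=3, col=0): c = -1.9400 + 0.6475i → escape time 1
(row=3, col=1): c = -1.5700 + 0.6475i → escape time 3
(row=3, col=2): c = -1.2000 + 0.6475i → escape time 3
(row=3, col=3): c = -0.8300 + 0.6475i → escape time 5
(row=3, col=4): c = -0.4600 + 0.6475i → escape time 8
(row=3, col=5): c = -0.0900 + 0.6475i → escape time 8
(row=4, col=0): c = -1.9400 + 0.3700i → escape time 3
(row=4, col=1): c = -1.5700 + 0.3700i → escape time 4
(row=4, col=2): c = -1.2000 + 0.3700i → escape time 8
(row=4, col=3): c = -0.8300 + 0.3700i → escape time 7
(row=4, col=4): c = -0.4600 + 0.3700i → escape time 8
(row=4, col=5): c = -0.0900 + 0.3700i → escape time 8

Answer: 112222
122333
133348
133588
348788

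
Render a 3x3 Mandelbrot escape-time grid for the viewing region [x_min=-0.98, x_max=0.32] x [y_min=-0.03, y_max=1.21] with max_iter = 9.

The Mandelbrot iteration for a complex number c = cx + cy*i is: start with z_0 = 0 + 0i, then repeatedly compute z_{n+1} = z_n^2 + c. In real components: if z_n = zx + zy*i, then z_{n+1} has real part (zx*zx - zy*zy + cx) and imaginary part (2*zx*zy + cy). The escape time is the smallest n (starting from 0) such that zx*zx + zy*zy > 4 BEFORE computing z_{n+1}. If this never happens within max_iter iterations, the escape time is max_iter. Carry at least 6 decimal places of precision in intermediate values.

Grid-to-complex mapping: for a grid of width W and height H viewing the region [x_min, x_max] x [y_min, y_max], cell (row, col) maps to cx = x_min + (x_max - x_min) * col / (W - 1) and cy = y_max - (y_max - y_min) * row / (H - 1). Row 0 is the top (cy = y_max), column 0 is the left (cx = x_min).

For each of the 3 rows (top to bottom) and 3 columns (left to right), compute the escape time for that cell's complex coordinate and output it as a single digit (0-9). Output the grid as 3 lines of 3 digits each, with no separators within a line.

Answer: 332
599
999

Derivation:
(row=0, col=0): c = -0.9800 + 1.2100i → escape time 3
(row=0, col=1): c = -0.3300 + 1.2100i → escape time 3
(row=0, col=2): c = 0.3200 + 1.2100i → escape time 2
(row=1, col=0): c = -0.9800 + 0.5900i → escape time 5
(row=1, col=1): c = -0.3300 + 0.5900i → escape time 9
(row=1, col=2): c = 0.3200 + 0.5900i → escape time 9
(row=2, col=0): c = -0.9800 + -0.0300i → escape time 9
(row=2, col=1): c = -0.3300 + -0.0300i → escape time 9
(row=2, col=2): c = 0.3200 + -0.0300i → escape time 9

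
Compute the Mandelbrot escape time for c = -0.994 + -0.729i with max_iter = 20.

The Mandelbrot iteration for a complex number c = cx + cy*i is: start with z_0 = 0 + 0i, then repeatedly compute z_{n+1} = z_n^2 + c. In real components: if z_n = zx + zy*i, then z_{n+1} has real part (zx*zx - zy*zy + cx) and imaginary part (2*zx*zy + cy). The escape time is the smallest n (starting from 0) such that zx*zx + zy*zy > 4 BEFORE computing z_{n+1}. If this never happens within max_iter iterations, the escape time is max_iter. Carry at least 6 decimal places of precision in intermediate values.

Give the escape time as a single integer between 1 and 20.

z_0 = 0 + 0i, c = -0.9940 + -0.7290i
Iter 1: z = -0.9940 + -0.7290i, |z|^2 = 1.5195
Iter 2: z = -0.5374 + 0.7203i, |z|^2 = 0.8076
Iter 3: z = -1.2240 + -1.5031i, |z|^2 = 3.7575
Iter 4: z = -1.7553 + 2.9505i, |z|^2 = 11.7869
Escaped at iteration 4

Answer: 4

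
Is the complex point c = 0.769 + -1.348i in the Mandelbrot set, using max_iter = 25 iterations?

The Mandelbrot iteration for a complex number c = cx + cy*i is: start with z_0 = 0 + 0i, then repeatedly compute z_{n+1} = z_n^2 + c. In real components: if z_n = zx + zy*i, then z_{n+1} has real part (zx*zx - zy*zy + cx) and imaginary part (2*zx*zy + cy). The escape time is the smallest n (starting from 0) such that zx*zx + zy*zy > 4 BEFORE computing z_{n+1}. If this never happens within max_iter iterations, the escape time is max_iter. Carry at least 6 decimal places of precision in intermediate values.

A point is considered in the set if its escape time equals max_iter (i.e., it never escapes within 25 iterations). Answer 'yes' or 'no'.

Answer: no

Derivation:
z_0 = 0 + 0i, c = 0.7690 + -1.3480i
Iter 1: z = 0.7690 + -1.3480i, |z|^2 = 2.4085
Iter 2: z = -0.4567 + -3.4212i, |z|^2 = 11.9134
Escaped at iteration 2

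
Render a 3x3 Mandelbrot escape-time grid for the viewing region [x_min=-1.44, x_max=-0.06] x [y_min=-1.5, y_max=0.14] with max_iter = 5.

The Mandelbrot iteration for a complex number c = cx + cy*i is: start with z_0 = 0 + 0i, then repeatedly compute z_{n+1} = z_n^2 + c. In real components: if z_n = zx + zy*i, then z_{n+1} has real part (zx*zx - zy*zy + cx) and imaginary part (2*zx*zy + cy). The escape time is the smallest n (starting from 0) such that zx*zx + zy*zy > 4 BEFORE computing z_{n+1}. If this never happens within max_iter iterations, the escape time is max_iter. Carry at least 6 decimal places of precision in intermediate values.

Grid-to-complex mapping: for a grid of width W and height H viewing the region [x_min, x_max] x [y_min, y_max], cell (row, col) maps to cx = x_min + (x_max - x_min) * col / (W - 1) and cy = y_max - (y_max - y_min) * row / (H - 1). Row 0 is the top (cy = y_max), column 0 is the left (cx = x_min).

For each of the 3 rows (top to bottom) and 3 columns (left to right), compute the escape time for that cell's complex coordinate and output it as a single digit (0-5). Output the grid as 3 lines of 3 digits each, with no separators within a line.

Answer: 555
355
122

Derivation:
(row=0, col=0): c = -1.4400 + 0.1400i → escape time 5
(row=0, col=1): c = -0.7500 + 0.1400i → escape time 5
(row=0, col=2): c = -0.0600 + 0.1400i → escape time 5
(row=1, col=0): c = -1.4400 + -0.6800i → escape time 3
(row=1, col=1): c = -0.7500 + -0.6800i → escape time 5
(row=1, col=2): c = -0.0600 + -0.6800i → escape time 5
(row=2, col=0): c = -1.4400 + -1.5000i → escape time 1
(row=2, col=1): c = -0.7500 + -1.5000i → escape time 2
(row=2, col=2): c = -0.0600 + -1.5000i → escape time 2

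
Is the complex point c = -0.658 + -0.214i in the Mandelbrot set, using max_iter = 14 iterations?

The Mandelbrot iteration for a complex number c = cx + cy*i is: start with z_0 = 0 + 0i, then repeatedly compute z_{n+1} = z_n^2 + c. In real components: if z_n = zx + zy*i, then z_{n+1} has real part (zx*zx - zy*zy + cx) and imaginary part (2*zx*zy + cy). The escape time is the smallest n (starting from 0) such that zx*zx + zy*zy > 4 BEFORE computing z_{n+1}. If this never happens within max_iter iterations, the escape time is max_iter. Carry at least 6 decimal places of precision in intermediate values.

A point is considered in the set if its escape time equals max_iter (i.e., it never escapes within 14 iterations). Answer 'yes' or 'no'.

z_0 = 0 + 0i, c = -0.6580 + -0.2140i
Iter 1: z = -0.6580 + -0.2140i, |z|^2 = 0.4788
Iter 2: z = -0.2708 + 0.0676i, |z|^2 = 0.0779
Iter 3: z = -0.5892 + -0.2506i, |z|^2 = 0.4100
Iter 4: z = -0.3736 + 0.0814i, |z|^2 = 0.1462
Iter 5: z = -0.5250 + -0.2748i, |z|^2 = 0.3512
Iter 6: z = -0.4579 + 0.0745i, |z|^2 = 0.2152
Iter 7: z = -0.4539 + -0.2823i, |z|^2 = 0.2857
Iter 8: z = -0.5316 + 0.0422i, |z|^2 = 0.2844
Iter 9: z = -0.3772 + -0.2589i, |z|^2 = 0.2093
Iter 10: z = -0.5828 + -0.0187i, |z|^2 = 0.3400
Iter 11: z = -0.3187 + -0.1922i, |z|^2 = 0.1385
Iter 12: z = -0.5934 + -0.0915i, |z|^2 = 0.3605
Iter 13: z = -0.3143 + -0.1054i, |z|^2 = 0.1099
Did not escape in 14 iterations → in set

Answer: yes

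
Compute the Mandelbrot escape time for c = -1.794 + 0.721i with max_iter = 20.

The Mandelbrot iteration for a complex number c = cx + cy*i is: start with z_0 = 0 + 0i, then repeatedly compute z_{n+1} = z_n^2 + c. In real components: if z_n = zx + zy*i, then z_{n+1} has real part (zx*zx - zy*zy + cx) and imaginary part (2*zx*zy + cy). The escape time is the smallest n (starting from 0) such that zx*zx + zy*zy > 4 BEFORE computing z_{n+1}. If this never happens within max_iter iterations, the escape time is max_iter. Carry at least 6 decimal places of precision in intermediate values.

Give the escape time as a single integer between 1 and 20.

z_0 = 0 + 0i, c = -1.7940 + 0.7210i
Iter 1: z = -1.7940 + 0.7210i, |z|^2 = 3.7383
Iter 2: z = 0.9046 + -1.8659i, |z|^2 = 4.3001
Escaped at iteration 2

Answer: 2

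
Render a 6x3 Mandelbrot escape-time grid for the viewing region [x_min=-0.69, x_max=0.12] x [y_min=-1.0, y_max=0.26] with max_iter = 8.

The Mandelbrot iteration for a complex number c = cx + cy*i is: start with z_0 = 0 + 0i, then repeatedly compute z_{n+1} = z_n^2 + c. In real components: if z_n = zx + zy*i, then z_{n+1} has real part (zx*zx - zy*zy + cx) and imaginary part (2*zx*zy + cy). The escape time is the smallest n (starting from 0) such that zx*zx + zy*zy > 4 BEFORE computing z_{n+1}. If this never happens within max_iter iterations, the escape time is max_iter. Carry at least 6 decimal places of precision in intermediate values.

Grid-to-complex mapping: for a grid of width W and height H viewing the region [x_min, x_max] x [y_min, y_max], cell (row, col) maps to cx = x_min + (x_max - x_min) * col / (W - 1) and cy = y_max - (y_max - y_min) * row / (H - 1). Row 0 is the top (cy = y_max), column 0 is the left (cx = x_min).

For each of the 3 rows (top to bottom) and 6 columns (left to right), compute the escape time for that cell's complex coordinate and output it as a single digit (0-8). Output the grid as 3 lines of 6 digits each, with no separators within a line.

(row=0, col=0): c = -0.6900 + 0.2600i → escape time 8
(row=0, col=1): c = -0.5280 + 0.2600i → escape time 8
(row=0, col=2): c = -0.3660 + 0.2600i → escape time 8
(row=0, col=3): c = -0.2040 + 0.2600i → escape time 8
(row=0, col=4): c = -0.0420 + 0.2600i → escape time 8
(row=0, col=5): c = 0.1200 + 0.2600i → escape time 8
(row=1, col=0): c = -0.6900 + -0.3700i → escape time 8
(row=1, col=1): c = -0.5280 + -0.3700i → escape time 8
(row=1, col=2): c = -0.3660 + -0.3700i → escape time 8
(row=1, col=3): c = -0.2040 + -0.3700i → escape time 8
(row=1, col=4): c = -0.0420 + -0.3700i → escape time 8
(row=1, col=5): c = 0.1200 + -0.3700i → escape time 8
(row=2, col=0): c = -0.6900 + -1.0000i → escape time 3
(row=2, col=1): c = -0.5280 + -1.0000i → escape time 4
(row=2, col=2): c = -0.3660 + -1.0000i → escape time 5
(row=2, col=3): c = -0.2040 + -1.0000i → escape time 7
(row=2, col=4): c = -0.0420 + -1.0000i → escape time 8
(row=2, col=5): c = 0.1200 + -1.0000i → escape time 4

Answer: 888888
888888
345784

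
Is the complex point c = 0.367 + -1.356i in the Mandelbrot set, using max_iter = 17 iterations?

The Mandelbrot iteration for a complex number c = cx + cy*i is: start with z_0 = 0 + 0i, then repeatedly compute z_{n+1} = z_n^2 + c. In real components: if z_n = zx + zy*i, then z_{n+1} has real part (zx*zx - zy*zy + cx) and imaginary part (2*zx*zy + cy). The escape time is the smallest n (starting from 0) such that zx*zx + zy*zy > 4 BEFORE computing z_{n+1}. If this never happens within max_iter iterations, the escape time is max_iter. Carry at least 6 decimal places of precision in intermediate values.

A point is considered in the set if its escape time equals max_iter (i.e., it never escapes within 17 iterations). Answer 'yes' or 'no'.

z_0 = 0 + 0i, c = 0.3670 + -1.3560i
Iter 1: z = 0.3670 + -1.3560i, |z|^2 = 1.9734
Iter 2: z = -1.3370 + -2.3513i, |z|^2 = 7.3163
Escaped at iteration 2

Answer: no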